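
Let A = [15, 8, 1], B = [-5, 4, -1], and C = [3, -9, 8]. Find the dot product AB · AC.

AB = B − A = (-20, -4, -2)
AC = C − A = (-12, -17, 7)
AB · AC = (-20)·(-12) + (-4)·(-17) + (-2)·7 = 240 + 68 - 14 = 294

294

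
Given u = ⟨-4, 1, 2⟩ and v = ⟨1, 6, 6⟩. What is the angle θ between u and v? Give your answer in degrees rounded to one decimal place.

u · v = (-4)·1 + 1·6 + 2·6 = -4 + 6 + 12 = 14
|u|² = 16 + 1 + 4 = 21,  |u| = √21 ≈ 4.582576
|v|² = 1 + 36 + 36 = 73,  |v| = √73 ≈ 8.544004
cos θ = 14 / (4.582576 · 8.544004) ≈ 0.35757
θ = arccos(0.35757) ≈ 69.0°

69.0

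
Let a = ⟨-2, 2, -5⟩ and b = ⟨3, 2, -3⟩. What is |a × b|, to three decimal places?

23.601

i: 2·(-3) - (-5)·2 = -6 - (-10) = 4
j: (-5)·3 - (-2)·(-3) = -15 - 6 = -21
k: (-2)·2 - 2·3 = -4 - 6 = -10
a × b = (4, -21, -10)
|a × b| = √(4² + (-21)² + (-10)²) = √557 ≈ 23.6008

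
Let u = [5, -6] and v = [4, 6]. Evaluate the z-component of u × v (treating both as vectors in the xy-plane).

54

5·6 - (-6)·4 = 30 - (-24) = 54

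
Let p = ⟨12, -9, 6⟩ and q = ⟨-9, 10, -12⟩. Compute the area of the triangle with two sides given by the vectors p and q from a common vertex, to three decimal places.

i: (-9)·(-12) - 6·10 = 108 - 60 = 48
j: 6·(-9) - 12·(-12) = -54 - (-144) = 90
k: 12·10 - (-9)·(-9) = 120 - 81 = 39
p × q = (48, 90, 39)
|p × q| = √(48² + 90² + 39²) = √11925 ≈ 109.2016
area = ½ · 109.2016 ≈ 54.601

54.601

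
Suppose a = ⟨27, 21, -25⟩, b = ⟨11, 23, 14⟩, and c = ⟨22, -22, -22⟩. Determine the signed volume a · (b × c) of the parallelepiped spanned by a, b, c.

24904

b × c:
i: 23·(-22) - 14·(-22) = -506 - (-308) = -198
j: 14·22 - 11·(-22) = 308 - (-242) = 550
k: 11·(-22) - 23·22 = -242 - 506 = -748
b × c = (-198, 550, -748)
a · (b × c) = 27·(-198) + 21·550 + (-25)·(-748) = -5346 + 11550 + 18700 = 24904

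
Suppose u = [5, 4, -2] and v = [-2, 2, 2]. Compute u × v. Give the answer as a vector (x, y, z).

(12, -6, 18)

i: 4·2 - (-2)·2 = 8 - (-4) = 12
j: (-2)·(-2) - 5·2 = 4 - 10 = -6
k: 5·2 - 4·(-2) = 10 - (-8) = 18
u × v = (12, -6, 18)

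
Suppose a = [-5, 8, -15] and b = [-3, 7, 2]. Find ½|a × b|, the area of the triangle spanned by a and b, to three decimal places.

66.684

i: 8·2 - (-15)·7 = 16 - (-105) = 121
j: (-15)·(-3) - (-5)·2 = 45 - (-10) = 55
k: (-5)·7 - 8·(-3) = -35 - (-24) = -11
a × b = (121, 55, -11)
|a × b| = √(121² + 55² + (-11)²) = √17787 ≈ 133.3679
area = ½ · 133.3679 ≈ 66.684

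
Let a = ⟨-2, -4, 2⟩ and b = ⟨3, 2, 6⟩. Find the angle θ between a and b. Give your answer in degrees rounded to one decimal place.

93.3

a · b = (-2)·3 + (-4)·2 + 2·6 = -6 - 8 + 12 = -2
|a|² = 4 + 16 + 4 = 24,  |a| = √24 ≈ 4.898979
|b|² = 9 + 4 + 36 = 49,  |b| = √49 ≈ 7.000000
cos θ = -2 / (4.898979 · 7.000000) ≈ -0.05832
θ = arccos(-0.05832) ≈ 93.3°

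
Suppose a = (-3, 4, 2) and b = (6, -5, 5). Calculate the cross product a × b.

(30, 27, -9)

i: 4·5 - 2·(-5) = 20 - (-10) = 30
j: 2·6 - (-3)·5 = 12 - (-15) = 27
k: (-3)·(-5) - 4·6 = 15 - 24 = -9
a × b = (30, 27, -9)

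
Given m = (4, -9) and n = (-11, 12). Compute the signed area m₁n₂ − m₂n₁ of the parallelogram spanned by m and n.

-51

4·12 - (-9)·(-11) = 48 - 99 = -51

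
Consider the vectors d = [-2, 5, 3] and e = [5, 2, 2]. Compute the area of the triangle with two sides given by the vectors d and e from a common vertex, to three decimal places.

i: 5·2 - 3·2 = 10 - 6 = 4
j: 3·5 - (-2)·2 = 15 - (-4) = 19
k: (-2)·2 - 5·5 = -4 - 25 = -29
d × e = (4, 19, -29)
|d × e| = √(4² + 19² + (-29)²) = √1218 ≈ 34.8999
area = ½ · 34.8999 ≈ 17.450

17.450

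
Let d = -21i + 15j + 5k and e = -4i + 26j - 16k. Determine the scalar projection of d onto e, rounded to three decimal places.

12.797

d · e = (-21)·(-4) + 15·26 + 5·(-16) = 84 + 390 - 80 = 394
|e| = √(16 + 676 + 256) = √948 ≈ 30.7896
comp_e d = 394 / √948 ≈ 12.797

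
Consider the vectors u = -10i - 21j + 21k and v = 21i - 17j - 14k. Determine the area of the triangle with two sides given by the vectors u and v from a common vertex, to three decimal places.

471.095

i: (-21)·(-14) - 21·(-17) = 294 - (-357) = 651
j: 21·21 - (-10)·(-14) = 441 - 140 = 301
k: (-10)·(-17) - (-21)·21 = 170 - (-441) = 611
u × v = (651, 301, 611)
|u × v| = √(651² + 301² + 611²) = √887723 ≈ 942.1905
area = ½ · 942.1905 ≈ 471.095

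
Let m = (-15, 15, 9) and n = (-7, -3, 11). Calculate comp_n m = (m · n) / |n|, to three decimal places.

11.884

m · n = (-15)·(-7) + 15·(-3) + 9·11 = 105 - 45 + 99 = 159
|n| = √(49 + 9 + 121) = √179 ≈ 13.3791
comp_n m = 159 / √179 ≈ 11.884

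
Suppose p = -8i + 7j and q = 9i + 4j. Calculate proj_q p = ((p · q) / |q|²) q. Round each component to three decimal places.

(-4.082, -1.814)

p · q = (-8)·9 + 7·4 = -72 + 28 = -44
|q|² = 81 + 16 = 97
proj_q p = (-44/97) · (9, 4) ≈ (-4.082, -1.814)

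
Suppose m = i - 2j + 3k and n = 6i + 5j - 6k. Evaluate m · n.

-22

m · n = 1·6 + (-2)·5 + 3·(-6) = 6 - 10 - 18 = -22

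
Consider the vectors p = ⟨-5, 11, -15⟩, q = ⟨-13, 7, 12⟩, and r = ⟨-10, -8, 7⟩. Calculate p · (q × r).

-3654

q × r:
i: 7·7 - 12·(-8) = 49 - (-96) = 145
j: 12·(-10) - (-13)·7 = -120 - (-91) = -29
k: (-13)·(-8) - 7·(-10) = 104 - (-70) = 174
q × r = (145, -29, 174)
p · (q × r) = (-5)·145 + 11·(-29) + (-15)·174 = -725 - 319 - 2610 = -3654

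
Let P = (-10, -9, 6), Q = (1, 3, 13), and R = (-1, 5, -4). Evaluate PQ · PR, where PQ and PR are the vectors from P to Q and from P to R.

PQ = Q − P = (11, 12, 7)
PR = R − P = (9, 14, -10)
PQ · PR = 11·9 + 12·14 + 7·(-10) = 99 + 168 - 70 = 197

197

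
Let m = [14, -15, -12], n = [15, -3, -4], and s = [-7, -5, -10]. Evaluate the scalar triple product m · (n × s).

n × s:
i: (-3)·(-10) - (-4)·(-5) = 30 - 20 = 10
j: (-4)·(-7) - 15·(-10) = 28 - (-150) = 178
k: 15·(-5) - (-3)·(-7) = -75 - 21 = -96
n × s = (10, 178, -96)
m · (n × s) = 14·10 + (-15)·178 + (-12)·(-96) = 140 - 2670 + 1152 = -1378

-1378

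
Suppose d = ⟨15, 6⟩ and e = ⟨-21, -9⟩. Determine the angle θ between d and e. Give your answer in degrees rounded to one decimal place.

178.6

d · e = 15·(-21) + 6·(-9) = -315 - 54 = -369
|d|² = 225 + 36 = 261,  |d| = √261 ≈ 16.155494
|e|² = 441 + 81 = 522,  |e| = √522 ≈ 22.847319
cos θ = -369 / (16.155494 · 22.847319) ≈ -0.99970
θ = arccos(-0.99970) ≈ 178.6°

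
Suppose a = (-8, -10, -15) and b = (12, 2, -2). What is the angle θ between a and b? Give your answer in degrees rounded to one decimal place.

a · b = (-8)·12 + (-10)·2 + (-15)·(-2) = -96 - 20 + 30 = -86
|a|² = 64 + 100 + 225 = 389,  |a| = √389 ≈ 19.723083
|b|² = 144 + 4 + 4 = 152,  |b| = √152 ≈ 12.328828
cos θ = -86 / (19.723083 · 12.328828) ≈ -0.35367
θ = arccos(-0.35367) ≈ 110.7°

110.7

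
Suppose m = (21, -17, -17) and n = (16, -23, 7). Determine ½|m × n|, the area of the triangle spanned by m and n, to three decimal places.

i: (-17)·7 - (-17)·(-23) = -119 - 391 = -510
j: (-17)·16 - 21·7 = -272 - 147 = -419
k: 21·(-23) - (-17)·16 = -483 - (-272) = -211
m × n = (-510, -419, -211)
|m × n| = √((-510)² + (-419)² + (-211)²) = √480182 ≈ 692.9517
area = ½ · 692.9517 ≈ 346.476

346.476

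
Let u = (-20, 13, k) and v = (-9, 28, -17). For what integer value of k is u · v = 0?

u · v = (-20)·(-9) + 13·28 + k·(-17) = 544 - 17k
Set equal to 0: -17k = -544, so k = 32.

32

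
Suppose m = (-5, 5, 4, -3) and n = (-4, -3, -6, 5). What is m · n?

-34

m · n = (-5)·(-4) + 5·(-3) + 4·(-6) + (-3)·5 = 20 - 15 - 24 - 15 = -34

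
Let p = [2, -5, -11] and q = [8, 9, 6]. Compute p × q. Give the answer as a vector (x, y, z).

i: (-5)·6 - (-11)·9 = -30 - (-99) = 69
j: (-11)·8 - 2·6 = -88 - 12 = -100
k: 2·9 - (-5)·8 = 18 - (-40) = 58
p × q = (69, -100, 58)

(69, -100, 58)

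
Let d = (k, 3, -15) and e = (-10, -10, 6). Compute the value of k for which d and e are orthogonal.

d · e = k·(-10) + 3·(-10) + (-15)·6 = -120 - 10k
Set equal to 0: -10k = 120, so k = -12.

-12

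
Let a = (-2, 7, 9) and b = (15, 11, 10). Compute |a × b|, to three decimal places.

202.472

i: 7·10 - 9·11 = 70 - 99 = -29
j: 9·15 - (-2)·10 = 135 - (-20) = 155
k: (-2)·11 - 7·15 = -22 - 105 = -127
a × b = (-29, 155, -127)
|a × b| = √((-29)² + 155² + (-127)²) = √40995 ≈ 202.4722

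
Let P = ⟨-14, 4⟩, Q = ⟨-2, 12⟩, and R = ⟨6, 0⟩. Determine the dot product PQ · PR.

208

PQ = Q − P = (12, 8)
PR = R − P = (20, -4)
PQ · PR = 12·20 + 8·(-4) = 240 - 32 = 208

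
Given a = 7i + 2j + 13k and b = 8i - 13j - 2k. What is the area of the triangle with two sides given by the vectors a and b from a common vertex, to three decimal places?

114.671

i: 2·(-2) - 13·(-13) = -4 - (-169) = 165
j: 13·8 - 7·(-2) = 104 - (-14) = 118
k: 7·(-13) - 2·8 = -91 - 16 = -107
a × b = (165, 118, -107)
|a × b| = √(165² + 118² + (-107)²) = √52598 ≈ 229.3425
area = ½ · 229.3425 ≈ 114.671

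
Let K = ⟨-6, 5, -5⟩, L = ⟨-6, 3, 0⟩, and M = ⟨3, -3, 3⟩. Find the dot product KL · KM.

56

KL = L − K = (0, -2, 5)
KM = M − K = (9, -8, 8)
KL · KM = 0·9 + (-2)·(-8) + 5·8 = 0 + 16 + 40 = 56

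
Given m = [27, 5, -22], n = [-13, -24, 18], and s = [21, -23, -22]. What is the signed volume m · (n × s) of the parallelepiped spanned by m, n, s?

n × s:
i: (-24)·(-22) - 18·(-23) = 528 - (-414) = 942
j: 18·21 - (-13)·(-22) = 378 - 286 = 92
k: (-13)·(-23) - (-24)·21 = 299 - (-504) = 803
n × s = (942, 92, 803)
m · (n × s) = 27·942 + 5·92 + (-22)·803 = 25434 + 460 - 17666 = 8228

8228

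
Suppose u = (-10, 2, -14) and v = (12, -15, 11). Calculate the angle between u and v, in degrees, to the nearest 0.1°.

u · v = (-10)·12 + 2·(-15) + (-14)·11 = -120 - 30 - 154 = -304
|u|² = 100 + 4 + 196 = 300,  |u| = √300 ≈ 17.320508
|v|² = 144 + 225 + 121 = 490,  |v| = √490 ≈ 22.135944
cos θ = -304 / (17.320508 · 22.135944) ≈ -0.79289
θ = arccos(-0.79289) ≈ 142.5°

142.5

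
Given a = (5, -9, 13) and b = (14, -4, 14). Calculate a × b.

(-74, 112, 106)

i: (-9)·14 - 13·(-4) = -126 - (-52) = -74
j: 13·14 - 5·14 = 182 - 70 = 112
k: 5·(-4) - (-9)·14 = -20 - (-126) = 106
a × b = (-74, 112, 106)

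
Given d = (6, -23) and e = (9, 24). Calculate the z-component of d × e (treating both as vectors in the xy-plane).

6·24 - (-23)·9 = 144 - (-207) = 351

351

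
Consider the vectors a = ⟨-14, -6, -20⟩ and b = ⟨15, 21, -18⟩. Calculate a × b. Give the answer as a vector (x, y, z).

i: (-6)·(-18) - (-20)·21 = 108 - (-420) = 528
j: (-20)·15 - (-14)·(-18) = -300 - 252 = -552
k: (-14)·21 - (-6)·15 = -294 - (-90) = -204
a × b = (528, -552, -204)

(528, -552, -204)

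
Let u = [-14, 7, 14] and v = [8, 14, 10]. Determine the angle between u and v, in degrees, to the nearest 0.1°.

u · v = (-14)·8 + 7·14 + 14·10 = -112 + 98 + 140 = 126
|u|² = 196 + 49 + 196 = 441,  |u| = √441 ≈ 21.000000
|v|² = 64 + 196 + 100 = 360,  |v| = √360 ≈ 18.973666
cos θ = 126 / (21.000000 · 18.973666) ≈ 0.31623
θ = arccos(0.31623) ≈ 71.6°

71.6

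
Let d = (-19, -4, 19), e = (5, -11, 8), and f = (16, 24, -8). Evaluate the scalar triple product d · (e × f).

e × f:
i: (-11)·(-8) - 8·24 = 88 - 192 = -104
j: 8·16 - 5·(-8) = 128 - (-40) = 168
k: 5·24 - (-11)·16 = 120 - (-176) = 296
e × f = (-104, 168, 296)
d · (e × f) = (-19)·(-104) + (-4)·168 + 19·296 = 1976 - 672 + 5624 = 6928

6928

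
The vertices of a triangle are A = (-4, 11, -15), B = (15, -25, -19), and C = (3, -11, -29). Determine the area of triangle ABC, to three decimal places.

253.602

AB = (19, -36, -4),  AC = (7, -22, -14)
i: (-36)·(-14) - (-4)·(-22) = 504 - 88 = 416
j: (-4)·7 - 19·(-14) = -28 - (-266) = 238
k: 19·(-22) - (-36)·7 = -418 - (-252) = -166
AB × AC = (416, 238, -166)
|AB × AC| = √257256 ≈ 507.2041
area = ½ · 507.2041 ≈ 253.602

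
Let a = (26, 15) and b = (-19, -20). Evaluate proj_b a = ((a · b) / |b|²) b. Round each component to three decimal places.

(19.824, 20.867)

a · b = 26·(-19) + 15·(-20) = -494 - 300 = -794
|b|² = 361 + 400 = 761
proj_b a = (-794/761) · (-19, -20) ≈ (19.824, 20.867)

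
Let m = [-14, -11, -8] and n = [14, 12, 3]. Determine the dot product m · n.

-352

m · n = (-14)·14 + (-11)·12 + (-8)·3 = -196 - 132 - 24 = -352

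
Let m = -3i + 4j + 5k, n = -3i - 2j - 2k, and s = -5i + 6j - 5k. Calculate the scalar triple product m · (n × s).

-226

n × s:
i: (-2)·(-5) - (-2)·6 = 10 - (-12) = 22
j: (-2)·(-5) - (-3)·(-5) = 10 - 15 = -5
k: (-3)·6 - (-2)·(-5) = -18 - 10 = -28
n × s = (22, -5, -28)
m · (n × s) = (-3)·22 + 4·(-5) + 5·(-28) = -66 - 20 - 140 = -226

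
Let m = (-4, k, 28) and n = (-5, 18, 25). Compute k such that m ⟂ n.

m · n = (-4)·(-5) + k·18 + 28·25 = 720 + 18k
Set equal to 0: 18k = -720, so k = -40.

-40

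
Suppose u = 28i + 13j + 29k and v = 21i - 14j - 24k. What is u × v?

(94, 1281, -665)

i: 13·(-24) - 29·(-14) = -312 - (-406) = 94
j: 29·21 - 28·(-24) = 609 - (-672) = 1281
k: 28·(-14) - 13·21 = -392 - 273 = -665
u × v = (94, 1281, -665)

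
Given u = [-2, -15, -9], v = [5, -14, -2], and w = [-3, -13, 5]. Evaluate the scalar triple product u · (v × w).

1440

v × w:
i: (-14)·5 - (-2)·(-13) = -70 - 26 = -96
j: (-2)·(-3) - 5·5 = 6 - 25 = -19
k: 5·(-13) - (-14)·(-3) = -65 - 42 = -107
v × w = (-96, -19, -107)
u · (v × w) = (-2)·(-96) + (-15)·(-19) + (-9)·(-107) = 192 + 285 + 963 = 1440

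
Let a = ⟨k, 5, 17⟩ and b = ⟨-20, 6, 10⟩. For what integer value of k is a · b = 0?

a · b = k·(-20) + 5·6 + 17·10 = 200 - 20k
Set equal to 0: -20k = -200, so k = 10.

10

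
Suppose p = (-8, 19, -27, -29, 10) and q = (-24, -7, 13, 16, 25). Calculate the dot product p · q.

p · q = (-8)·(-24) + 19·(-7) + (-27)·13 + (-29)·16 + 10·25 = 192 - 133 - 351 - 464 + 250 = -506

-506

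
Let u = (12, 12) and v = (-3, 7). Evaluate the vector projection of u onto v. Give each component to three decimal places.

u · v = 12·(-3) + 12·7 = -36 + 84 = 48
|v|² = 9 + 49 = 58
proj_v u = (48/58) · (-3, 7) ≈ (-2.483, 5.793)

(-2.483, 5.793)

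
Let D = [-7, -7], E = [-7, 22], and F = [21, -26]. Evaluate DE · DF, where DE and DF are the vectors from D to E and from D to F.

-551

DE = E − D = (0, 29)
DF = F − D = (28, -19)
DE · DF = 0·28 + 29·(-19) = 0 - 551 = -551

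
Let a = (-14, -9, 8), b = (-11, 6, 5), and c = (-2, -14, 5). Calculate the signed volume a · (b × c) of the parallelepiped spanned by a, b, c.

b × c:
i: 6·5 - 5·(-14) = 30 - (-70) = 100
j: 5·(-2) - (-11)·5 = -10 - (-55) = 45
k: (-11)·(-14) - 6·(-2) = 154 - (-12) = 166
b × c = (100, 45, 166)
a · (b × c) = (-14)·100 + (-9)·45 + 8·166 = -1400 - 405 + 1328 = -477

-477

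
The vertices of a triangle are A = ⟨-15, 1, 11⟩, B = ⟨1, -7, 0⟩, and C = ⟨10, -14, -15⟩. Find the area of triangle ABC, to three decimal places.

76.371

AB = (16, -8, -11),  AC = (25, -15, -26)
i: (-8)·(-26) - (-11)·(-15) = 208 - 165 = 43
j: (-11)·25 - 16·(-26) = -275 - (-416) = 141
k: 16·(-15) - (-8)·25 = -240 - (-200) = -40
AB × AC = (43, 141, -40)
|AB × AC| = √23330 ≈ 152.7416
area = ½ · 152.7416 ≈ 76.371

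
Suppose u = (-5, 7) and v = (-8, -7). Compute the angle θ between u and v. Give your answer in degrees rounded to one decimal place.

95.6

u · v = (-5)·(-8) + 7·(-7) = 40 - 49 = -9
|u|² = 25 + 49 = 74,  |u| = √74 ≈ 8.602325
|v|² = 64 + 49 = 113,  |v| = √113 ≈ 10.630146
cos θ = -9 / (8.602325 · 10.630146) ≈ -0.09842
θ = arccos(-0.09842) ≈ 95.6°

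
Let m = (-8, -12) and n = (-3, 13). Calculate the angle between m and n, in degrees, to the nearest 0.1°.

m · n = (-8)·(-3) + (-12)·13 = 24 - 156 = -132
|m|² = 64 + 144 = 208,  |m| = √208 ≈ 14.422205
|n|² = 9 + 169 = 178,  |n| = √178 ≈ 13.341664
cos θ = -132 / (14.422205 · 13.341664) ≈ -0.68601
θ = arccos(-0.68601) ≈ 133.3°

133.3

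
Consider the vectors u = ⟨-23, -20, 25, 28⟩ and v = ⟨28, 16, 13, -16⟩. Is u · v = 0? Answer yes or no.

no

u · v = (-23)·28 + (-20)·16 + 25·13 + 28·(-16) = -644 - 320 + 325 - 448 = -1087
Nonzero, so the vectors are not orthogonal.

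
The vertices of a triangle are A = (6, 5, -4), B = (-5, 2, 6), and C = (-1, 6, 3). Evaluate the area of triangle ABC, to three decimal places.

AB = (-11, -3, 10),  AC = (-7, 1, 7)
i: (-3)·7 - 10·1 = -21 - 10 = -31
j: 10·(-7) - (-11)·7 = -70 - (-77) = 7
k: (-11)·1 - (-3)·(-7) = -11 - 21 = -32
AB × AC = (-31, 7, -32)
|AB × AC| = √2034 ≈ 45.0999
area = ½ · 45.0999 ≈ 22.550

22.550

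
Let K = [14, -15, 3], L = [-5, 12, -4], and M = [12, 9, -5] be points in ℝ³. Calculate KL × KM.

KL = (-19, 27, -7)
KM = (-2, 24, -8)
i: 27·(-8) - (-7)·24 = -216 - (-168) = -48
j: (-7)·(-2) - (-19)·(-8) = 14 - 152 = -138
k: (-19)·24 - 27·(-2) = -456 - (-54) = -402
KL × KM = (-48, -138, -402)

(-48, -138, -402)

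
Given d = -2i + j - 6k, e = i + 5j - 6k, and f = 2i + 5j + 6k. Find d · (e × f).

e × f:
i: 5·6 - (-6)·5 = 30 - (-30) = 60
j: (-6)·2 - 1·6 = -12 - 6 = -18
k: 1·5 - 5·2 = 5 - 10 = -5
e × f = (60, -18, -5)
d · (e × f) = (-2)·60 + 1·(-18) + (-6)·(-5) = -120 - 18 + 30 = -108

-108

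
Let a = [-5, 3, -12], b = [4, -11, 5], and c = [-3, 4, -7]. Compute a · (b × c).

-42

b × c:
i: (-11)·(-7) - 5·4 = 77 - 20 = 57
j: 5·(-3) - 4·(-7) = -15 - (-28) = 13
k: 4·4 - (-11)·(-3) = 16 - 33 = -17
b × c = (57, 13, -17)
a · (b × c) = (-5)·57 + 3·13 + (-12)·(-17) = -285 + 39 + 204 = -42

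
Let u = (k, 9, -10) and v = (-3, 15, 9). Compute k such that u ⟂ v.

u · v = k·(-3) + 9·15 + (-10)·9 = 45 - 3k
Set equal to 0: -3k = -45, so k = 15.

15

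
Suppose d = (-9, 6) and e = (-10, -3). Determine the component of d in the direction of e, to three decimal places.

d · e = (-9)·(-10) + 6·(-3) = 90 - 18 = 72
|e| = √(100 + 9) = √109 ≈ 10.4403
comp_e d = 72 / √109 ≈ 6.896

6.896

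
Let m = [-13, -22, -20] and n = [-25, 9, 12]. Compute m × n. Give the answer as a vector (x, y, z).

i: (-22)·12 - (-20)·9 = -264 - (-180) = -84
j: (-20)·(-25) - (-13)·12 = 500 - (-156) = 656
k: (-13)·9 - (-22)·(-25) = -117 - 550 = -667
m × n = (-84, 656, -667)

(-84, 656, -667)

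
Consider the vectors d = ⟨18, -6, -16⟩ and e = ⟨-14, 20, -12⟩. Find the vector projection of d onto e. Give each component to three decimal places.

(3.405, -4.865, 2.919)

d · e = 18·(-14) + (-6)·20 + (-16)·(-12) = -252 - 120 + 192 = -180
|e|² = 196 + 400 + 144 = 740
proj_e d = (-180/740) · (-14, 20, -12) ≈ (3.405, -4.865, 2.919)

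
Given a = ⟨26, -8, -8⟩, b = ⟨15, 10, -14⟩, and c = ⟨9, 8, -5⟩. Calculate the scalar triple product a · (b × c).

1780

b × c:
i: 10·(-5) - (-14)·8 = -50 - (-112) = 62
j: (-14)·9 - 15·(-5) = -126 - (-75) = -51
k: 15·8 - 10·9 = 120 - 90 = 30
b × c = (62, -51, 30)
a · (b × c) = 26·62 + (-8)·(-51) + (-8)·30 = 1612 + 408 - 240 = 1780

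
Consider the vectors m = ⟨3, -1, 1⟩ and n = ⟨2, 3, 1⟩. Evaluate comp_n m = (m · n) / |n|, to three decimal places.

m · n = 3·2 + (-1)·3 + 1·1 = 6 - 3 + 1 = 4
|n| = √(4 + 9 + 1) = √14 ≈ 3.7417
comp_n m = 4 / √14 ≈ 1.069

1.069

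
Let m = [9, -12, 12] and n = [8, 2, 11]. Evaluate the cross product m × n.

i: (-12)·11 - 12·2 = -132 - 24 = -156
j: 12·8 - 9·11 = 96 - 99 = -3
k: 9·2 - (-12)·8 = 18 - (-96) = 114
m × n = (-156, -3, 114)

(-156, -3, 114)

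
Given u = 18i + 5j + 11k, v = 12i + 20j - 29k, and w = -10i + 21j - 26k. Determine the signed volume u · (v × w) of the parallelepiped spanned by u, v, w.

v × w:
i: 20·(-26) - (-29)·21 = -520 - (-609) = 89
j: (-29)·(-10) - 12·(-26) = 290 - (-312) = 602
k: 12·21 - 20·(-10) = 252 - (-200) = 452
v × w = (89, 602, 452)
u · (v × w) = 18·89 + 5·602 + 11·452 = 1602 + 3010 + 4972 = 9584

9584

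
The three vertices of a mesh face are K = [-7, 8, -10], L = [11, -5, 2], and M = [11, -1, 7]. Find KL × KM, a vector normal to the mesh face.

KL = (18, -13, 12)
KM = (18, -9, 17)
i: (-13)·17 - 12·(-9) = -221 - (-108) = -113
j: 12·18 - 18·17 = 216 - 306 = -90
k: 18·(-9) - (-13)·18 = -162 - (-234) = 72
KL × KM = (-113, -90, 72)

(-113, -90, 72)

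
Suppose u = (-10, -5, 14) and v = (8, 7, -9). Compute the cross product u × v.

i: (-5)·(-9) - 14·7 = 45 - 98 = -53
j: 14·8 - (-10)·(-9) = 112 - 90 = 22
k: (-10)·7 - (-5)·8 = -70 - (-40) = -30
u × v = (-53, 22, -30)

(-53, 22, -30)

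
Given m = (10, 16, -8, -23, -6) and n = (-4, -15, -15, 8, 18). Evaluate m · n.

m · n = 10·(-4) + 16·(-15) + (-8)·(-15) + (-23)·8 + (-6)·18 = -40 - 240 + 120 - 184 - 108 = -452

-452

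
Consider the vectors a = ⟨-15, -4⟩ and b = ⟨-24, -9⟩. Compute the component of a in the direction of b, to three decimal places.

15.449

a · b = (-15)·(-24) + (-4)·(-9) = 360 + 36 = 396
|b| = √(576 + 81) = √657 ≈ 25.6320
comp_b a = 396 / √657 ≈ 15.449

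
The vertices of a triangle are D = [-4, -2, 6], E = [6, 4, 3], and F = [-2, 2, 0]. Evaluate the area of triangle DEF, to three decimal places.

32.696

DE = (10, 6, -3),  DF = (2, 4, -6)
i: 6·(-6) - (-3)·4 = -36 - (-12) = -24
j: (-3)·2 - 10·(-6) = -6 - (-60) = 54
k: 10·4 - 6·2 = 40 - 12 = 28
DE × DF = (-24, 54, 28)
|DE × DF| = √4276 ≈ 65.3911
area = ½ · 65.3911 ≈ 32.696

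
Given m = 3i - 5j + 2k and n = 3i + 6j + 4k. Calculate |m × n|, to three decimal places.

i: (-5)·4 - 2·6 = -20 - 12 = -32
j: 2·3 - 3·4 = 6 - 12 = -6
k: 3·6 - (-5)·3 = 18 - (-15) = 33
m × n = (-32, -6, 33)
|m × n| = √((-32)² + (-6)² + 33²) = √2149 ≈ 46.3573

46.357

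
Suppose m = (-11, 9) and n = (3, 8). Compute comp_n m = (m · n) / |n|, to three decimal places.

m · n = (-11)·3 + 9·8 = -33 + 72 = 39
|n| = √(9 + 64) = √73 ≈ 8.5440
comp_n m = 39 / √73 ≈ 4.565

4.565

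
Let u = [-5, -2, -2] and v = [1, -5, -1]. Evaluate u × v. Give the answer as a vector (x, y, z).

(-8, -7, 27)

i: (-2)·(-1) - (-2)·(-5) = 2 - 10 = -8
j: (-2)·1 - (-5)·(-1) = -2 - 5 = -7
k: (-5)·(-5) - (-2)·1 = 25 - (-2) = 27
u × v = (-8, -7, 27)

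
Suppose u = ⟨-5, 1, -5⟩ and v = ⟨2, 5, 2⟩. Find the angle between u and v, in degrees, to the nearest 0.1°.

111.4

u · v = (-5)·2 + 1·5 + (-5)·2 = -10 + 5 - 10 = -15
|u|² = 25 + 1 + 25 = 51,  |u| = √51 ≈ 7.141428
|v|² = 4 + 25 + 4 = 33,  |v| = √33 ≈ 5.744563
cos θ = -15 / (7.141428 · 5.744563) ≈ -0.36564
θ = arccos(-0.36564) ≈ 111.4°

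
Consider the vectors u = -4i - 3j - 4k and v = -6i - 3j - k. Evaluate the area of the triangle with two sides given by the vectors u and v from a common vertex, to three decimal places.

i: (-3)·(-1) - (-4)·(-3) = 3 - 12 = -9
j: (-4)·(-6) - (-4)·(-1) = 24 - 4 = 20
k: (-4)·(-3) - (-3)·(-6) = 12 - 18 = -6
u × v = (-9, 20, -6)
|u × v| = √((-9)² + 20² + (-6)²) = √517 ≈ 22.7376
area = ½ · 22.7376 ≈ 11.369

11.369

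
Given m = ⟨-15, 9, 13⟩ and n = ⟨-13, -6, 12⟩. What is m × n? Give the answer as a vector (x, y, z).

i: 9·12 - 13·(-6) = 108 - (-78) = 186
j: 13·(-13) - (-15)·12 = -169 - (-180) = 11
k: (-15)·(-6) - 9·(-13) = 90 - (-117) = 207
m × n = (186, 11, 207)

(186, 11, 207)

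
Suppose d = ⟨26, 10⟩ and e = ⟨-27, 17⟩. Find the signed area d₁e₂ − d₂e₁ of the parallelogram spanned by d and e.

26·17 - 10·(-27) = 442 - (-270) = 712

712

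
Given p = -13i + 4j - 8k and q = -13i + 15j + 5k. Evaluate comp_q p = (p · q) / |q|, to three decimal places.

p · q = (-13)·(-13) + 4·15 + (-8)·5 = 169 + 60 - 40 = 189
|q| = √(169 + 225 + 25) = √419 ≈ 20.4695
comp_q p = 189 / √419 ≈ 9.233

9.233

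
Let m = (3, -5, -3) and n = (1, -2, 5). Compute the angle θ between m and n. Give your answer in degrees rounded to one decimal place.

m · n = 3·1 + (-5)·(-2) + (-3)·5 = 3 + 10 - 15 = -2
|m|² = 9 + 25 + 9 = 43,  |m| = √43 ≈ 6.557439
|n|² = 1 + 4 + 25 = 30,  |n| = √30 ≈ 5.477226
cos θ = -2 / (6.557439 · 5.477226) ≈ -0.05568
θ = arccos(-0.05568) ≈ 93.2°

93.2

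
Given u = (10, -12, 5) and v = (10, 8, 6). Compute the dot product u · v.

34

u · v = 10·10 + (-12)·8 + 5·6 = 100 - 96 + 30 = 34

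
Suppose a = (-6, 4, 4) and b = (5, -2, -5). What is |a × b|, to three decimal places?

i: 4·(-5) - 4·(-2) = -20 - (-8) = -12
j: 4·5 - (-6)·(-5) = 20 - 30 = -10
k: (-6)·(-2) - 4·5 = 12 - 20 = -8
a × b = (-12, -10, -8)
|a × b| = √((-12)² + (-10)² + (-8)²) = √308 ≈ 17.5499

17.550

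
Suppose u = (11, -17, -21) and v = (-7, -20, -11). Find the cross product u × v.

(-233, 268, -339)

i: (-17)·(-11) - (-21)·(-20) = 187 - 420 = -233
j: (-21)·(-7) - 11·(-11) = 147 - (-121) = 268
k: 11·(-20) - (-17)·(-7) = -220 - 119 = -339
u × v = (-233, 268, -339)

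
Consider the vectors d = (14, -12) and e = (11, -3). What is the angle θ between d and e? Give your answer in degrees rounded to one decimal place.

d · e = 14·11 + (-12)·(-3) = 154 + 36 = 190
|d|² = 196 + 144 = 340,  |d| = √340 ≈ 18.439089
|e|² = 121 + 9 = 130,  |e| = √130 ≈ 11.401754
cos θ = 190 / (18.439089 · 11.401754) ≈ 0.90374
θ = arccos(0.90374) ≈ 25.3°

25.3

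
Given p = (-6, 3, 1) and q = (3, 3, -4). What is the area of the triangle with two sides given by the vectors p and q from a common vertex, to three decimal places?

i: 3·(-4) - 1·3 = -12 - 3 = -15
j: 1·3 - (-6)·(-4) = 3 - 24 = -21
k: (-6)·3 - 3·3 = -18 - 9 = -27
p × q = (-15, -21, -27)
|p × q| = √((-15)² + (-21)² + (-27)²) = √1395 ≈ 37.3497
area = ½ · 37.3497 ≈ 18.675

18.675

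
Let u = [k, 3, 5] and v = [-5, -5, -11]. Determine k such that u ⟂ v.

-14

u · v = k·(-5) + 3·(-5) + 5·(-11) = -70 - 5k
Set equal to 0: -5k = 70, so k = -14.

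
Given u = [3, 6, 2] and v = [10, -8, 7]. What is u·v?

-4

u · v = 3·10 + 6·(-8) + 2·7 = 30 - 48 + 14 = -4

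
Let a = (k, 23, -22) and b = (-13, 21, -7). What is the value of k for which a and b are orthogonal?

a · b = k·(-13) + 23·21 + (-22)·(-7) = 637 - 13k
Set equal to 0: -13k = -637, so k = 49.

49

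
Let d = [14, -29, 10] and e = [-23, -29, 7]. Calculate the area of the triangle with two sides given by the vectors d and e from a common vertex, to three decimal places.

i: (-29)·7 - 10·(-29) = -203 - (-290) = 87
j: 10·(-23) - 14·7 = -230 - 98 = -328
k: 14·(-29) - (-29)·(-23) = -406 - 667 = -1073
d × e = (87, -328, -1073)
|d × e| = √(87² + (-328)² + (-1073)²) = √1266482 ≈ 1125.3808
area = ½ · 1125.3808 ≈ 562.690

562.690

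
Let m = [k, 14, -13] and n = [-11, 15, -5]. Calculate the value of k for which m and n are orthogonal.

m · n = k·(-11) + 14·15 + (-13)·(-5) = 275 - 11k
Set equal to 0: -11k = -275, so k = 25.

25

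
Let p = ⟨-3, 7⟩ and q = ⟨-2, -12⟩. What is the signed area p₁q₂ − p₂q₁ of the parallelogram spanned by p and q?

(-3)·(-12) - 7·(-2) = 36 - (-14) = 50

50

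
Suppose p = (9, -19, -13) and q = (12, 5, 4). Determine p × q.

(-11, -192, 273)

i: (-19)·4 - (-13)·5 = -76 - (-65) = -11
j: (-13)·12 - 9·4 = -156 - 36 = -192
k: 9·5 - (-19)·12 = 45 - (-228) = 273
p × q = (-11, -192, 273)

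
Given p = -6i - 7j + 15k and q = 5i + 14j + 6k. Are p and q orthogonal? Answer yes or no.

no

p · q = (-6)·5 + (-7)·14 + 15·6 = -30 - 98 + 90 = -38
Nonzero, so the vectors are not orthogonal.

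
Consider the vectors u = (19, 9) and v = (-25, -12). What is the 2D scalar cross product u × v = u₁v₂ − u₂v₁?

19·(-12) - 9·(-25) = -228 - (-225) = -3

-3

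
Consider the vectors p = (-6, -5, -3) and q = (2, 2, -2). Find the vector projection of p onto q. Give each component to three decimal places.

p · q = (-6)·2 + (-5)·2 + (-3)·(-2) = -12 - 10 + 6 = -16
|q|² = 4 + 4 + 4 = 12
proj_q p = (-16/12) · (2, 2, -2) ≈ (-2.667, -2.667, 2.667)

(-2.667, -2.667, 2.667)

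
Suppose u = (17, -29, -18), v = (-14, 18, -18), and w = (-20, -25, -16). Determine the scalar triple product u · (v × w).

-29270

v × w:
i: 18·(-16) - (-18)·(-25) = -288 - 450 = -738
j: (-18)·(-20) - (-14)·(-16) = 360 - 224 = 136
k: (-14)·(-25) - 18·(-20) = 350 - (-360) = 710
v × w = (-738, 136, 710)
u · (v × w) = 17·(-738) + (-29)·136 + (-18)·710 = -12546 - 3944 - 12780 = -29270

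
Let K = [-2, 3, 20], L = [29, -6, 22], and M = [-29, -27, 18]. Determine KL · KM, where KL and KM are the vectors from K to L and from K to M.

KL = L − K = (31, -9, 2)
KM = M − K = (-27, -30, -2)
KL · KM = 31·(-27) + (-9)·(-30) + 2·(-2) = -837 + 270 - 4 = -571

-571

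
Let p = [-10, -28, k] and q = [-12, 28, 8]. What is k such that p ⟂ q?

83

p · q = (-10)·(-12) + (-28)·28 + k·8 = -664 + 8k
Set equal to 0: 8k = 664, so k = 83.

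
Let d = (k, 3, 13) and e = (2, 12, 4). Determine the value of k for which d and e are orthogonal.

-44

d · e = k·2 + 3·12 + 13·4 = 88 + 2k
Set equal to 0: 2k = -88, so k = -44.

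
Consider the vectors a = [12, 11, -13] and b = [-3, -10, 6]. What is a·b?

a · b = 12·(-3) + 11·(-10) + (-13)·6 = -36 - 110 - 78 = -224

-224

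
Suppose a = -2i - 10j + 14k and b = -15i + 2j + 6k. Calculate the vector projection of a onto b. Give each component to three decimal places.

a · b = (-2)·(-15) + (-10)·2 + 14·6 = 30 - 20 + 84 = 94
|b|² = 225 + 4 + 36 = 265
proj_b a = (94/265) · (-15, 2, 6) ≈ (-5.321, 0.709, 2.128)

(-5.321, 0.709, 2.128)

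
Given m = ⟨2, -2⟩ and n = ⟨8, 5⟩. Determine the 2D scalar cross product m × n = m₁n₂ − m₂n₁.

2·5 - (-2)·8 = 10 - (-16) = 26

26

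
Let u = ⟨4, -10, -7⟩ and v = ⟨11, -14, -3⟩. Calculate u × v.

i: (-10)·(-3) - (-7)·(-14) = 30 - 98 = -68
j: (-7)·11 - 4·(-3) = -77 - (-12) = -65
k: 4·(-14) - (-10)·11 = -56 - (-110) = 54
u × v = (-68, -65, 54)

(-68, -65, 54)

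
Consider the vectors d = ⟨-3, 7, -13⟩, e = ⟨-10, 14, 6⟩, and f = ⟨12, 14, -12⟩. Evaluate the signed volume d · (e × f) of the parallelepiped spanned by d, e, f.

4424

e × f:
i: 14·(-12) - 6·14 = -168 - 84 = -252
j: 6·12 - (-10)·(-12) = 72 - 120 = -48
k: (-10)·14 - 14·12 = -140 - 168 = -308
e × f = (-252, -48, -308)
d · (e × f) = (-3)·(-252) + 7·(-48) + (-13)·(-308) = 756 - 336 + 4004 = 4424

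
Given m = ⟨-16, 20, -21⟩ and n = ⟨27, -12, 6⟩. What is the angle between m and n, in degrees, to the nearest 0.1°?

143.0

m · n = (-16)·27 + 20·(-12) + (-21)·6 = -432 - 240 - 126 = -798
|m|² = 256 + 400 + 441 = 1097,  |m| = √1097 ≈ 33.120990
|n|² = 729 + 144 + 36 = 909,  |n| = √909 ≈ 30.149627
cos θ = -798 / (33.120990 · 30.149627) ≈ -0.79913
θ = arccos(-0.79913) ≈ 143.0°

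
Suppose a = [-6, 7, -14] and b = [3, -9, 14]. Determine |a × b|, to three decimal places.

i: 7·14 - (-14)·(-9) = 98 - 126 = -28
j: (-14)·3 - (-6)·14 = -42 - (-84) = 42
k: (-6)·(-9) - 7·3 = 54 - 21 = 33
a × b = (-28, 42, 33)
|a × b| = √((-28)² + 42² + 33²) = √3637 ≈ 60.3075

60.308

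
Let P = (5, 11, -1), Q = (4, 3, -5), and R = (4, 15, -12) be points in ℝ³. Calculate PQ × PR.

PQ = (-1, -8, -4)
PR = (-1, 4, -11)
i: (-8)·(-11) - (-4)·4 = 88 - (-16) = 104
j: (-4)·(-1) - (-1)·(-11) = 4 - 11 = -7
k: (-1)·4 - (-8)·(-1) = -4 - 8 = -12
PQ × PR = (104, -7, -12)

(104, -7, -12)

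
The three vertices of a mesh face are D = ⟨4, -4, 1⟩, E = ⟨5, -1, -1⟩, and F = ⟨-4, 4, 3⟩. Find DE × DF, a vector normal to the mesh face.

(22, 14, 32)

DE = (1, 3, -2)
DF = (-8, 8, 2)
i: 3·2 - (-2)·8 = 6 - (-16) = 22
j: (-2)·(-8) - 1·2 = 16 - 2 = 14
k: 1·8 - 3·(-8) = 8 - (-24) = 32
DE × DF = (22, 14, 32)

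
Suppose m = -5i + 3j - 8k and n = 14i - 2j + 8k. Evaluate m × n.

i: 3·8 - (-8)·(-2) = 24 - 16 = 8
j: (-8)·14 - (-5)·8 = -112 - (-40) = -72
k: (-5)·(-2) - 3·14 = 10 - 42 = -32
m × n = (8, -72, -32)

(8, -72, -32)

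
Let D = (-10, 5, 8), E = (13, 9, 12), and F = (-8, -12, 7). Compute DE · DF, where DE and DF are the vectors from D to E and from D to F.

DE = E − D = (23, 4, 4)
DF = F − D = (2, -17, -1)
DE · DF = 23·2 + 4·(-17) + 4·(-1) = 46 - 68 - 4 = -26

-26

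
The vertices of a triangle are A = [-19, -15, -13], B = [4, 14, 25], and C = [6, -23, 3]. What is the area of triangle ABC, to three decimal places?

AB = (23, 29, 38),  AC = (25, -8, 16)
i: 29·16 - 38·(-8) = 464 - (-304) = 768
j: 38·25 - 23·16 = 950 - 368 = 582
k: 23·(-8) - 29·25 = -184 - 725 = -909
AB × AC = (768, 582, -909)
|AB × AC| = √1754829 ≈ 1324.6996
area = ½ · 1324.6996 ≈ 662.350

662.350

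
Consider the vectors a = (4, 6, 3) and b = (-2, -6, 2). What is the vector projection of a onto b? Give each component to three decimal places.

(1.727, 5.182, -1.727)

a · b = 4·(-2) + 6·(-6) + 3·2 = -8 - 36 + 6 = -38
|b|² = 4 + 36 + 4 = 44
proj_b a = (-38/44) · (-2, -6, 2) ≈ (1.727, 5.182, -1.727)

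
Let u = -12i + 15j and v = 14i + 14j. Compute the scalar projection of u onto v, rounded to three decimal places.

u · v = (-12)·14 + 15·14 = -168 + 210 = 42
|v| = √(196 + 196) = √392 ≈ 19.7990
comp_v u = 42 / √392 ≈ 2.121

2.121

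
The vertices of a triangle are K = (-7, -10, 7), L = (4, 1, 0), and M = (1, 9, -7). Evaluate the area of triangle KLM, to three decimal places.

KL = (11, 11, -7),  KM = (8, 19, -14)
i: 11·(-14) - (-7)·19 = -154 - (-133) = -21
j: (-7)·8 - 11·(-14) = -56 - (-154) = 98
k: 11·19 - 11·8 = 209 - 88 = 121
KL × KM = (-21, 98, 121)
|KL × KM| = √24686 ≈ 157.1178
area = ½ · 157.1178 ≈ 78.559

78.559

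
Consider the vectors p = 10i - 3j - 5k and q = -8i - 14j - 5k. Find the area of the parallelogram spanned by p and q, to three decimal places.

i: (-3)·(-5) - (-5)·(-14) = 15 - 70 = -55
j: (-5)·(-8) - 10·(-5) = 40 - (-50) = 90
k: 10·(-14) - (-3)·(-8) = -140 - 24 = -164
p × q = (-55, 90, -164)
|p × q| = √((-55)² + 90² + (-164)²) = √38021 ≈ 194.9897

194.990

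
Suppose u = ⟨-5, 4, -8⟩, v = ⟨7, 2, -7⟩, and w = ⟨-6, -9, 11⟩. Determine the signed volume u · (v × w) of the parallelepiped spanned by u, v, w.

v × w:
i: 2·11 - (-7)·(-9) = 22 - 63 = -41
j: (-7)·(-6) - 7·11 = 42 - 77 = -35
k: 7·(-9) - 2·(-6) = -63 - (-12) = -51
v × w = (-41, -35, -51)
u · (v × w) = (-5)·(-41) + 4·(-35) + (-8)·(-51) = 205 - 140 + 408 = 473

473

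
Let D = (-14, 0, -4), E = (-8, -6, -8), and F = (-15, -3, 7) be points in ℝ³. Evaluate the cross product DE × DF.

DE = (6, -6, -4)
DF = (-1, -3, 11)
i: (-6)·11 - (-4)·(-3) = -66 - 12 = -78
j: (-4)·(-1) - 6·11 = 4 - 66 = -62
k: 6·(-3) - (-6)·(-1) = -18 - 6 = -24
DE × DF = (-78, -62, -24)

(-78, -62, -24)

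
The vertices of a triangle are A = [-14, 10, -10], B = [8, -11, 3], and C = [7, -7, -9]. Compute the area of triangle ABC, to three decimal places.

AB = (22, -21, 13),  AC = (21, -17, 1)
i: (-21)·1 - 13·(-17) = -21 - (-221) = 200
j: 13·21 - 22·1 = 273 - 22 = 251
k: 22·(-17) - (-21)·21 = -374 - (-441) = 67
AB × AC = (200, 251, 67)
|AB × AC| = √107490 ≈ 327.8567
area = ½ · 327.8567 ≈ 163.928

163.928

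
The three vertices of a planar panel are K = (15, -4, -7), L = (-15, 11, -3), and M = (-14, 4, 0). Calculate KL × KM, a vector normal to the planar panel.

(73, 94, 195)

KL = (-30, 15, 4)
KM = (-29, 8, 7)
i: 15·7 - 4·8 = 105 - 32 = 73
j: 4·(-29) - (-30)·7 = -116 - (-210) = 94
k: (-30)·8 - 15·(-29) = -240 - (-435) = 195
KL × KM = (73, 94, 195)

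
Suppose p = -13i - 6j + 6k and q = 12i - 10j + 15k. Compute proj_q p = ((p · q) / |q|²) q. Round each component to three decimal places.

(-0.154, 0.128, -0.192)

p · q = (-13)·12 + (-6)·(-10) + 6·15 = -156 + 60 + 90 = -6
|q|² = 144 + 100 + 225 = 469
proj_q p = (-6/469) · (12, -10, 15) ≈ (-0.154, 0.128, -0.192)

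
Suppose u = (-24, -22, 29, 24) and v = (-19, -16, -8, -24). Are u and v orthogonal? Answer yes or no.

yes

u · v = (-24)·(-19) + (-22)·(-16) + 29·(-8) + 24·(-24) = 456 + 352 - 232 - 576 = 0
Zero, so the vectors are orthogonal.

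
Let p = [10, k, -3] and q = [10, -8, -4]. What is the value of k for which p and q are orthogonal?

p · q = 10·10 + k·(-8) + (-3)·(-4) = 112 - 8k
Set equal to 0: -8k = -112, so k = 14.

14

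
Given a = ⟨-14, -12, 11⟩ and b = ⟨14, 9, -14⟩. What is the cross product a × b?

(69, -42, 42)

i: (-12)·(-14) - 11·9 = 168 - 99 = 69
j: 11·14 - (-14)·(-14) = 154 - 196 = -42
k: (-14)·9 - (-12)·14 = -126 - (-168) = 42
a × b = (69, -42, 42)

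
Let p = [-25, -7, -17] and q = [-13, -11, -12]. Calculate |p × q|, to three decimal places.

225.180

i: (-7)·(-12) - (-17)·(-11) = 84 - 187 = -103
j: (-17)·(-13) - (-25)·(-12) = 221 - 300 = -79
k: (-25)·(-11) - (-7)·(-13) = 275 - 91 = 184
p × q = (-103, -79, 184)
|p × q| = √((-103)² + (-79)² + 184²) = √50706 ≈ 225.1799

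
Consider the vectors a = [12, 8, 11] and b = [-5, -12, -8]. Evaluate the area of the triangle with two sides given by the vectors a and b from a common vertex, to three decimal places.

i: 8·(-8) - 11·(-12) = -64 - (-132) = 68
j: 11·(-5) - 12·(-8) = -55 - (-96) = 41
k: 12·(-12) - 8·(-5) = -144 - (-40) = -104
a × b = (68, 41, -104)
|a × b| = √(68² + 41² + (-104)²) = √17121 ≈ 130.8472
area = ½ · 130.8472 ≈ 65.424

65.424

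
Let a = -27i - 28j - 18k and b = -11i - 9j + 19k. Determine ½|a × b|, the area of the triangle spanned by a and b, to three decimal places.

497.841

i: (-28)·19 - (-18)·(-9) = -532 - 162 = -694
j: (-18)·(-11) - (-27)·19 = 198 - (-513) = 711
k: (-27)·(-9) - (-28)·(-11) = 243 - 308 = -65
a × b = (-694, 711, -65)
|a × b| = √((-694)² + 711² + (-65)²) = √991382 ≈ 995.6817
area = ½ · 995.6817 ≈ 497.841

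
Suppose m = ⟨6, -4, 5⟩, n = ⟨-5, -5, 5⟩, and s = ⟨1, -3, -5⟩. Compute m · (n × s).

420

n × s:
i: (-5)·(-5) - 5·(-3) = 25 - (-15) = 40
j: 5·1 - (-5)·(-5) = 5 - 25 = -20
k: (-5)·(-3) - (-5)·1 = 15 - (-5) = 20
n × s = (40, -20, 20)
m · (n × s) = 6·40 + (-4)·(-20) + 5·20 = 240 + 80 + 100 = 420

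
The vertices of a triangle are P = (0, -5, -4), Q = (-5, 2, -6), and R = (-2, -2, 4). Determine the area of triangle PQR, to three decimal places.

38.016

PQ = (-5, 7, -2),  PR = (-2, 3, 8)
i: 7·8 - (-2)·3 = 56 - (-6) = 62
j: (-2)·(-2) - (-5)·8 = 4 - (-40) = 44
k: (-5)·3 - 7·(-2) = -15 - (-14) = -1
PQ × PR = (62, 44, -1)
|PQ × PR| = √5781 ≈ 76.0329
area = ½ · 76.0329 ≈ 38.016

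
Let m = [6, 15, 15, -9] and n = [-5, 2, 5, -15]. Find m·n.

210

m · n = 6·(-5) + 15·2 + 15·5 + (-9)·(-15) = -30 + 30 + 75 + 135 = 210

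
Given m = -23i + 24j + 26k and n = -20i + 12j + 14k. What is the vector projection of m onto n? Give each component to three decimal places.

m · n = (-23)·(-20) + 24·12 + 26·14 = 460 + 288 + 364 = 1112
|n|² = 400 + 144 + 196 = 740
proj_n m = (1112/740) · (-20, 12, 14) ≈ (-30.054, 18.032, 21.038)

(-30.054, 18.032, 21.038)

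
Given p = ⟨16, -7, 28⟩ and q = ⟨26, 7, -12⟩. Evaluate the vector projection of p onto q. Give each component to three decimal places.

(0.928, 0.250, -0.428)

p · q = 16·26 + (-7)·7 + 28·(-12) = 416 - 49 - 336 = 31
|q|² = 676 + 49 + 144 = 869
proj_q p = (31/869) · (26, 7, -12) ≈ (0.928, 0.250, -0.428)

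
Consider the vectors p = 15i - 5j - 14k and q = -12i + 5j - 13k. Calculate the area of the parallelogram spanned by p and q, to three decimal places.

387.581

i: (-5)·(-13) - (-14)·5 = 65 - (-70) = 135
j: (-14)·(-12) - 15·(-13) = 168 - (-195) = 363
k: 15·5 - (-5)·(-12) = 75 - 60 = 15
p × q = (135, 363, 15)
|p × q| = √(135² + 363² + 15²) = √150219 ≈ 387.5810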